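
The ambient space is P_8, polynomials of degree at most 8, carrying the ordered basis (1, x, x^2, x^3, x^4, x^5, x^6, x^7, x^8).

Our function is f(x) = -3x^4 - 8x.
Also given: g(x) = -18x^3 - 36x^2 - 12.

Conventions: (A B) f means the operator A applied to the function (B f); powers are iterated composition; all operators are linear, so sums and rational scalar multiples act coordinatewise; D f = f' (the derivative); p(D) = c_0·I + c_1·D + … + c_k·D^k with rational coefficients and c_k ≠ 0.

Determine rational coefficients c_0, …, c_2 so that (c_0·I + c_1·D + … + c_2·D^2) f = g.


D^0 f = -3x^4 - 8x
D^1 f = -12x^3 - 8
D^2 f = -36x^2
matching coefficients of g against c_0 f + c_1 Df + … from the top degree down determines the c_i
solution: c_0 = 0, c_1 = 3/2, c_2 = 1

c_0 = 0, c_1 = 3/2, c_2 = 1


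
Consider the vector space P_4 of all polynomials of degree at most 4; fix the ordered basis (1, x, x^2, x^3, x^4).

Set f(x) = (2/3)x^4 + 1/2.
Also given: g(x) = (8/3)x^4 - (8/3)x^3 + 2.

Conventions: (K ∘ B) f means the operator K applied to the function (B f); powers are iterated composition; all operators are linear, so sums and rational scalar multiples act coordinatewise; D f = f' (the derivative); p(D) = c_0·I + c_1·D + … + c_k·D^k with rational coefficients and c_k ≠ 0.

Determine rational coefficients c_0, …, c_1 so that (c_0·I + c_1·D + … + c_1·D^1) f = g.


p(D) = 4·I − D, i.e. c_0 = 4, c_1 = -1

D^0 f = (2/3)x^4 + 1/2
D^1 f = (8/3)x^3
matching coefficients of g against c_0 f + c_1 Df + … from the top degree down determines the c_i
solution: c_0 = 4, c_1 = -1


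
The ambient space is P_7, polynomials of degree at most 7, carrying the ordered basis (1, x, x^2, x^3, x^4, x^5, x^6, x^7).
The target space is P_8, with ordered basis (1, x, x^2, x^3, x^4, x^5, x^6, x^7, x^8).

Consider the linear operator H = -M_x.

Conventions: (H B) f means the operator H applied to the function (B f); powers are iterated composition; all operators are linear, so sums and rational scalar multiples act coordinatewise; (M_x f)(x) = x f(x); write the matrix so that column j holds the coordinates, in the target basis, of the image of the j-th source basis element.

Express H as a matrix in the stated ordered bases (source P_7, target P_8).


image of 1: -x
image of x: -x^2
image of x^2: -x^3
image of x^3: -x^4
image of x^4: -x^5
image of x^5: -x^6
image of x^6: -x^7
image of x^7: -x^8
each image's coordinates form column j of the matrix

the matrix is [[0, 0, 0, 0, 0, 0, 0, 0]; [-1, 0, 0, 0, 0, 0, 0, 0]; [0, -1, 0, 0, 0, 0, 0, 0]; [0, 0, -1, 0, 0, 0, 0, 0]; [0, 0, 0, -1, 0, 0, 0, 0]; [0, 0, 0, 0, -1, 0, 0, 0]; [0, 0, 0, 0, 0, -1, 0, 0]; [0, 0, 0, 0, 0, 0, -1, 0]; [0, 0, 0, 0, 0, 0, 0, -1]] (rows listed top to bottom)


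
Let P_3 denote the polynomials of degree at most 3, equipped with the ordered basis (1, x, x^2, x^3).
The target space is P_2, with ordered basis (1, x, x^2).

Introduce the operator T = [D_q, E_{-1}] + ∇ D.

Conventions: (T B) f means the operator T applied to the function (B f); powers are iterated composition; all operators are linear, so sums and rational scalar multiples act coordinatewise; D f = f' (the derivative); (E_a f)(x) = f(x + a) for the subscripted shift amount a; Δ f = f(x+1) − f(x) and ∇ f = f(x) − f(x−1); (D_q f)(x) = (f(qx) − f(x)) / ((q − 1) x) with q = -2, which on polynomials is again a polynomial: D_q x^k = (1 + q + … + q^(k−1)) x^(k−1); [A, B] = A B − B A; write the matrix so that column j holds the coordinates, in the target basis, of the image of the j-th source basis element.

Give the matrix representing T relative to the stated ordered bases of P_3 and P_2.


image of 1: 0
image of x: 0
image of x^2: -1
image of x^3: 15x - 3
each image's coordinates form column j of the matrix

the matrix is [[0, 0, -1, -3]; [0, 0, 0, 15]; [0, 0, 0, 0]] (rows listed top to bottom)


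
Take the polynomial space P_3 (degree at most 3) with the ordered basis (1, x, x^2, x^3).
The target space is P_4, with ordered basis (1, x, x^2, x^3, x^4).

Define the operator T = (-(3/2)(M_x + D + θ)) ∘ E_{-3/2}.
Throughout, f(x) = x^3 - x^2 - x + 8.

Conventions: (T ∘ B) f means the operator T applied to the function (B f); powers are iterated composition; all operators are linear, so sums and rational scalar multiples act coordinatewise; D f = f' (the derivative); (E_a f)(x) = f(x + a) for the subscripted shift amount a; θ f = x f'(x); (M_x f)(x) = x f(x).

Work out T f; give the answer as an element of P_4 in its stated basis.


the result is g(x) = -(3/2)x^4 + (15/4)x^3 - (9/8)x^2 - (39/16)x - 105/8

E_{-3/2} f = x^3 - (11/2)x^2 + (35/4)x + 31/8
M_x E_{-3/2} f = x^4 - (11/2)x^3 + (35/4)x^2 + (31/8)x
D E_{-3/2} f = 3x^2 - 11x + 35/4
θ E_{-3/2} f = 3x^3 - 11x^2 + (35/4)x
(M_x + D + θ) E_{-3/2} f = x^4 - (5/2)x^3 + (3/4)x^2 + (13/8)x + 35/4
(-(3/2)(M_x + D + θ)) E_{-3/2} f = -(3/2)x^4 + (15/4)x^3 - (9/8)x^2 - (39/16)x - 105/8


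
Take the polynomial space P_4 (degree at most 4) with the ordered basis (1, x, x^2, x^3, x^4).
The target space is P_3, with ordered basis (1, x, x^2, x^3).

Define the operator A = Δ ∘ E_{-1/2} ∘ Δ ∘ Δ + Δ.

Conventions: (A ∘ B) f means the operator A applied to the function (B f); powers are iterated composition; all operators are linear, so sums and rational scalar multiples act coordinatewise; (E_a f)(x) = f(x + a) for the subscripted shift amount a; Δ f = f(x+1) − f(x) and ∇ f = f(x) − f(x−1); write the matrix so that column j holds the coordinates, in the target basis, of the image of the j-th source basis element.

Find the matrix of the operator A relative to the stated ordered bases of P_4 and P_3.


image of 1: 0
image of x: 1
image of x^2: 2x + 1
image of x^3: 3x^2 + 3x + 7
image of x^4: 4x^3 + 6x^2 + 28x + 25
each image's coordinates form column j of the matrix

the matrix is [[0, 1, 1, 7, 25]; [0, 0, 2, 3, 28]; [0, 0, 0, 3, 6]; [0, 0, 0, 0, 4]] (rows listed top to bottom)


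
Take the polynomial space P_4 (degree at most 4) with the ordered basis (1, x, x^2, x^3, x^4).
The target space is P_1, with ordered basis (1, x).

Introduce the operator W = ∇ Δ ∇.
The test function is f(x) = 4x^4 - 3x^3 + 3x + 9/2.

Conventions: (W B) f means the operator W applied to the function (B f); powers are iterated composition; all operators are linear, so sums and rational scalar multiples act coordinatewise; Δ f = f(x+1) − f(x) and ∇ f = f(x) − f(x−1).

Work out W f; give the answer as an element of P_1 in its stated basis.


the image equals g(x) = 96x - 66

∇ f = 16x^3 - 33x^2 + 25x - 4
Δ ∇ f = 48x^2 - 18x + 8
∇ Δ ∇ f = 96x - 66


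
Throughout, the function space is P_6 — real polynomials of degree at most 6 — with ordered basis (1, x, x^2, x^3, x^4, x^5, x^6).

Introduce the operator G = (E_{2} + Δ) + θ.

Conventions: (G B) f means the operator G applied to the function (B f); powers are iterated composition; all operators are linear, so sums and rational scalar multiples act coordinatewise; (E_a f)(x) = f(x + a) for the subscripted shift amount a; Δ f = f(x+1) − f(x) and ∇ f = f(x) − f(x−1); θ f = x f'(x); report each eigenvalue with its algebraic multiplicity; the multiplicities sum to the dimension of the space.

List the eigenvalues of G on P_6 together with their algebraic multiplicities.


image of 1: 1
image of x: 2x + 3
image of x^2: 3x^2 + 6x + 5
image of x^3: 4x^3 + 9x^2 + 15x + 9
image of x^4: 5x^4 + 12x^3 + 30x^2 + 36x + 17
image of x^5: 6x^5 + 15x^4 + 50x^3 + 90x^2 + 85x + 33
image of x^6: 7x^6 + 18x^5 + 75x^4 + 180x^3 + 255x^2 + 198x + 65
the matrix is upper triangular; its diagonal is (1, 2, 3, 4, 5, 6, 7)
for a triangular matrix the eigenvalues are the diagonal entries, with algebraic multiplicity their repetition count

λ = 1 (multiplicity 1), λ = 2 (multiplicity 1), λ = 3 (multiplicity 1), λ = 4 (multiplicity 1), λ = 5 (multiplicity 1), λ = 6 (multiplicity 1), λ = 7 (multiplicity 1)


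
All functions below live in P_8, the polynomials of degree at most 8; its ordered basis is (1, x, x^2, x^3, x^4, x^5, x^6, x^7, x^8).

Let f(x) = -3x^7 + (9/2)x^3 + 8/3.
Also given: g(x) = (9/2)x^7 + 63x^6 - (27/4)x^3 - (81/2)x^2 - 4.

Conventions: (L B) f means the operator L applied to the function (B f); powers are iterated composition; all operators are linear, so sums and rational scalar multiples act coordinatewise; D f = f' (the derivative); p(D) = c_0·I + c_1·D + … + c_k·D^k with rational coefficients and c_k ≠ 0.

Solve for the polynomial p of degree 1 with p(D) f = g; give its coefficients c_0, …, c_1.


D^0 f = -3x^7 + (9/2)x^3 + 8/3
D^1 f = -21x^6 + (27/2)x^2
matching coefficients of g against c_0 f + c_1 Df + … from the top degree down determines the c_i
solution: c_0 = -3/2, c_1 = -3

p(D) = -(3/2)·I − 3·D, i.e. c_0 = -3/2, c_1 = -3


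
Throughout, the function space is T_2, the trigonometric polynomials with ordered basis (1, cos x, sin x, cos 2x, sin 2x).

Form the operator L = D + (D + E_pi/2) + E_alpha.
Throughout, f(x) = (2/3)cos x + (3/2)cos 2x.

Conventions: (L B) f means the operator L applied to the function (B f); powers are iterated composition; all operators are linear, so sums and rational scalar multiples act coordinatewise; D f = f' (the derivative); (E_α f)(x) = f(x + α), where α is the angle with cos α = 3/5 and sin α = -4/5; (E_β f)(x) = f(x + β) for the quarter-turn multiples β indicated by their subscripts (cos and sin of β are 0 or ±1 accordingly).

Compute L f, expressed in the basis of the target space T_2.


D f = -(2/3)sin x - 3sin 2x
D f = -(2/3)sin x - 3sin 2x
E_pi/2 f = -(2/3)sin x - (3/2)cos 2x
(D + E_pi/2) f = -(4/3)sin x - (3/2)cos 2x - 3sin 2x
E_alpha f = (2/5)cos x + (8/15)sin x - (21/50)cos 2x + (36/25)sin 2x
(D + (D + E_pi/2) + E_alpha) f = (2/5)cos x - (22/15)sin x - (48/25)cos 2x - (114/25)sin 2x

the result is g(x) = (2/5)cos x - (22/15)sin x - (48/25)cos 2x - (114/25)sin 2x


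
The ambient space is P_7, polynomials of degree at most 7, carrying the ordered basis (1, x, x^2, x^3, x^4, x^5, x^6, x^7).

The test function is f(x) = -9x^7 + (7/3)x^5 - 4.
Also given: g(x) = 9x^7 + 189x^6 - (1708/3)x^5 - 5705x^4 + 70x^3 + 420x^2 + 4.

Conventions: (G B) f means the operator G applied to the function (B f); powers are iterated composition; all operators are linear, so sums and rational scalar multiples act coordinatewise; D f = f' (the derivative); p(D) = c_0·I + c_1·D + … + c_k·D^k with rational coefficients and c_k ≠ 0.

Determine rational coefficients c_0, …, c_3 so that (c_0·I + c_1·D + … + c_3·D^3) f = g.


D^0 f = -9x^7 + (7/3)x^5 - 4
D^1 f = -63x^6 + (35/3)x^4
D^2 f = -378x^5 + (140/3)x^3
D^3 f = -1890x^4 + 140x^2
matching coefficients of g against c_0 f + c_1 Df + … from the top degree down determines the c_i
solution: c_0 = -1, c_1 = -3, c_2 = 3/2, c_3 = 3

c_0 = -1, c_1 = -3, c_2 = 3/2, c_3 = 3


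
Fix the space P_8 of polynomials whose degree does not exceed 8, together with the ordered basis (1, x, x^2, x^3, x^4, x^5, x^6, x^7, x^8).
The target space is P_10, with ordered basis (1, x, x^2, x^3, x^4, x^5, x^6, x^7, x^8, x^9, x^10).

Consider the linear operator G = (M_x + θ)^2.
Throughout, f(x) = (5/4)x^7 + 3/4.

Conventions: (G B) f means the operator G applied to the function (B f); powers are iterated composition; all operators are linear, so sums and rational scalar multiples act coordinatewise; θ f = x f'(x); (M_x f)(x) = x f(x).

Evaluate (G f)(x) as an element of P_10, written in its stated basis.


the result is g(x) = (5/4)x^9 + (75/4)x^8 + (245/4)x^7 + (3/4)x^2 + (3/4)x

M_x f = (5/4)x^8 + (3/4)x
θ f = (35/4)x^7
(M_x + θ) f = (5/4)x^8 + (35/4)x^7 + (3/4)x
M_x (M_x + θ) f = (5/4)x^9 + (35/4)x^8 + (3/4)x^2
θ (M_x + θ) f = 10x^8 + (245/4)x^7 + (3/4)x
(M_x + θ) (M_x + θ) f = (5/4)x^9 + (75/4)x^8 + (245/4)x^7 + (3/4)x^2 + (3/4)x


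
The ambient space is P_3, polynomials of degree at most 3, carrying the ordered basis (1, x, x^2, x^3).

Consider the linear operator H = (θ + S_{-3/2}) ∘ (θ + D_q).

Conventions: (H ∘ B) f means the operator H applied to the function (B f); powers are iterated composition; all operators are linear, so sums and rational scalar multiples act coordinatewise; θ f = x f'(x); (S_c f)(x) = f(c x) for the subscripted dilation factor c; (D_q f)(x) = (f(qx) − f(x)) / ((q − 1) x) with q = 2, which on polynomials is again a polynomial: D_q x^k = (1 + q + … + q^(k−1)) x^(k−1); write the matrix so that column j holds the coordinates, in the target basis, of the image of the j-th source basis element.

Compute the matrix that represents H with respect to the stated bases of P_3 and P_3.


image of 1: 0
image of x: -(1/2)x + 1
image of x^2: (17/2)x^2 - (3/2)x
image of x^3: -(9/8)x^3 + (119/4)x^2
each image's coordinates form column j of the matrix

the matrix is [[0, 1, 0, 0]; [0, -1/2, -3/2, 0]; [0, 0, 17/2, 119/4]; [0, 0, 0, -9/8]] (rows listed top to bottom)


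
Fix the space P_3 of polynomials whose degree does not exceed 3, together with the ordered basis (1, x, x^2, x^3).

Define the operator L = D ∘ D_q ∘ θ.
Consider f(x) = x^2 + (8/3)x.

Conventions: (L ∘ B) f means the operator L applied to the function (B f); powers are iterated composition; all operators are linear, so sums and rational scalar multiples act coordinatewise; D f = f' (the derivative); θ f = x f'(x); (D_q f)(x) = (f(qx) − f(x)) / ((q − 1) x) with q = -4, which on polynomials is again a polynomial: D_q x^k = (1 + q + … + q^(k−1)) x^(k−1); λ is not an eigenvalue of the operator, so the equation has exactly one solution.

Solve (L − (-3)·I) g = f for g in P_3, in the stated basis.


the image equals g(x) = (1/3)x^2 + (8/9)x + 2/3

write g with unknown coordinates in the stated basis and equate coefficients in (L − (-3)·I) g = f
solving from the highest basis element down gives g = (1/3)x^2 + (8/9)x + 2/3
check: L g = -2
so L g − (-3)·g = x^2 + (8/3)x = f ✓


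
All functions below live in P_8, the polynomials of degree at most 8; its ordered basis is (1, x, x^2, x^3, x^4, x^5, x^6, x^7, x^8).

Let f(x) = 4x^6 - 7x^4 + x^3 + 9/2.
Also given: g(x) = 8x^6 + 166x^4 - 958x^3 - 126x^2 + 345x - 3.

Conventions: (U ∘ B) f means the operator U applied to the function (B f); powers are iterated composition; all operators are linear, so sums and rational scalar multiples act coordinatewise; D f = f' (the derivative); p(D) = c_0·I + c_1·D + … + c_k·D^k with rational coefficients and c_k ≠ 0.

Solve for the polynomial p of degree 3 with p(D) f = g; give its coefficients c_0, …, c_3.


p(D) = 2·I + (3/2)·D^2 − 2·D^3, i.e. c_0 = 2, c_1 = 0, c_2 = 3/2, c_3 = -2

D^0 f = 4x^6 - 7x^4 + x^3 + 9/2
D^1 f = 24x^5 - 28x^3 + 3x^2
D^2 f = 120x^4 - 84x^2 + 6x
D^3 f = 480x^3 - 168x + 6
matching coefficients of g against c_0 f + c_1 Df + … from the top degree down determines the c_i
solution: c_0 = 2, c_1 = 0, c_2 = 3/2, c_3 = -2


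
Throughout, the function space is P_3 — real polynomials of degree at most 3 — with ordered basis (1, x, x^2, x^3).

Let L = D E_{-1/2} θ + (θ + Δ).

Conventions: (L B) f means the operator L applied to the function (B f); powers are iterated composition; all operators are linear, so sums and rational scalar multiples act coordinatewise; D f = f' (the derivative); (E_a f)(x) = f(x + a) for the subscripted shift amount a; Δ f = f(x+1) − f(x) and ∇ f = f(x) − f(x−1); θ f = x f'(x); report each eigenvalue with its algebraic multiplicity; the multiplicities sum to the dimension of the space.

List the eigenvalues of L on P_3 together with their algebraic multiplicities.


image of 1: 0
image of x: x + 2
image of x^2: 2x^2 + 6x - 1
image of x^3: 3x^3 + 12x^2 - 6x + 13/4
the matrix is upper triangular; its diagonal is (0, 1, 2, 3)
for a triangular matrix the eigenvalues are the diagonal entries, with algebraic multiplicity their repetition count

λ = 0 (multiplicity 1), λ = 1 (multiplicity 1), λ = 2 (multiplicity 1), λ = 3 (multiplicity 1)


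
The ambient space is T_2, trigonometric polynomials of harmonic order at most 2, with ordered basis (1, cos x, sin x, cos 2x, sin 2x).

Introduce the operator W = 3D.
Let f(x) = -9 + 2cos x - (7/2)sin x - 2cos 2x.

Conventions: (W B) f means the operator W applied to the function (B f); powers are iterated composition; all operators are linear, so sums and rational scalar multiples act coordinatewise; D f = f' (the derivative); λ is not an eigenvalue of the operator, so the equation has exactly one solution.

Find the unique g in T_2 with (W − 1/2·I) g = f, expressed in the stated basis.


write g with unknown coordinates in the stated basis and equate coefficients in (W − 1/2·I) g = f
solving from the highest basis element down gives g = 18 + (38/37)cos x + (31/37)sin x + (4/145)cos 2x - (48/145)sin 2x
check: W g = (93/37)cos x - (114/37)sin x - (288/145)cos 2x - (24/145)sin 2x
so W g − 1/2·g = -9 + 2cos x - (7/2)sin x - 2cos 2x = f ✓

the result is g(x) = 18 + (38/37)cos x + (31/37)sin x + (4/145)cos 2x - (48/145)sin 2x


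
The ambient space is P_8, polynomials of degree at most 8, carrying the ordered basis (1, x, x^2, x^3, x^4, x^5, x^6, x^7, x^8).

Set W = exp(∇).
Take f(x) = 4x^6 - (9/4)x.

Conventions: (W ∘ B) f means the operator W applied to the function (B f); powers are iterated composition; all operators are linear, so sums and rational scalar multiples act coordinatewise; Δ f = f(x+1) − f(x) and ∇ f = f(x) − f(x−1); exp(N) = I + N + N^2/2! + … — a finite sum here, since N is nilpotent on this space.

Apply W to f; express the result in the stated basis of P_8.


order-1 term: 24x^5 - 60x^4 + 80x^3 - 60x^2 + 24x - 25/4
order-2 term: 60x^4 - 240x^3 + 420x^2 - 360x + 124
order-3 term: 80x^3 - 360x^2 + 600x - 360
order-4 term: 60x^2 - 240x + 260
order-5 term: 24x - 60
order-6 term: 4
the series for exp(∇) f terminates at order 6
exp(∇) f = 4x^6 + 24x^5 - 80x^3 + 60x^2 + (183/4)x - 153/4

g(x) = 4x^6 + 24x^5 - 80x^3 + 60x^2 + (183/4)x - 153/4


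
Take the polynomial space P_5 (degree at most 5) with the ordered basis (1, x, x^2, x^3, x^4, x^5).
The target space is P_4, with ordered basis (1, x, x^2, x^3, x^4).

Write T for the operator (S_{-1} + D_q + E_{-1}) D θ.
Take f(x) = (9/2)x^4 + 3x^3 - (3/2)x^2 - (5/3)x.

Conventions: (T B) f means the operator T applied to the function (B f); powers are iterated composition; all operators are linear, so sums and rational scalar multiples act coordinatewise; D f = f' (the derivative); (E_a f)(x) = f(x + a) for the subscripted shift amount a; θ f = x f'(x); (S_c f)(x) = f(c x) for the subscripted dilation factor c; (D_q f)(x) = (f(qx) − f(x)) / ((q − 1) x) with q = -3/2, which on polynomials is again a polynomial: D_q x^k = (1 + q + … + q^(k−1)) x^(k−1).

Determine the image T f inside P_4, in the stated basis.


g(x) = -36x^2 + (297/2)x - 145/3

θ f = 18x^4 + 9x^3 - 3x^2 - (5/3)x
D θ f = 72x^3 + 27x^2 - 6x - 5/3
S_{-1} D θ f = -72x^3 + 27x^2 + 6x - 5/3
D_q D θ f = 126x^2 - (27/2)x - 6
E_{-1} D θ f = 72x^3 - 189x^2 + 156x - 122/3
(S_{-1} + D_q + E_{-1}) D θ f = -36x^2 + (297/2)x - 145/3


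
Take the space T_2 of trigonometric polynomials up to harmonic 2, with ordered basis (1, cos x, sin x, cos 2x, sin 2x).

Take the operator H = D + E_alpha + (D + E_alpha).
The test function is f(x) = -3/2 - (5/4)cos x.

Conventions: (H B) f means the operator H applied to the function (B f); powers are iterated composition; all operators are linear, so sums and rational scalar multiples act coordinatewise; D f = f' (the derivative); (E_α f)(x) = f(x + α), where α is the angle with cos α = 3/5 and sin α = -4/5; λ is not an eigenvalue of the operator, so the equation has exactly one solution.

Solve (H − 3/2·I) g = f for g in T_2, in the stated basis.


write g with unknown coordinates in the stated basis and equate coefficients in (H − 3/2·I) g = f
solving from the highest basis element down gives g = -3 + (3/2)cos x - 2sin x
check: H g = -6 + cos x - 3sin x
so H g − 3/2·g = -3/2 - (5/4)cos x = f ✓

the result is g(x) = -3 + (3/2)cos x - 2sin x


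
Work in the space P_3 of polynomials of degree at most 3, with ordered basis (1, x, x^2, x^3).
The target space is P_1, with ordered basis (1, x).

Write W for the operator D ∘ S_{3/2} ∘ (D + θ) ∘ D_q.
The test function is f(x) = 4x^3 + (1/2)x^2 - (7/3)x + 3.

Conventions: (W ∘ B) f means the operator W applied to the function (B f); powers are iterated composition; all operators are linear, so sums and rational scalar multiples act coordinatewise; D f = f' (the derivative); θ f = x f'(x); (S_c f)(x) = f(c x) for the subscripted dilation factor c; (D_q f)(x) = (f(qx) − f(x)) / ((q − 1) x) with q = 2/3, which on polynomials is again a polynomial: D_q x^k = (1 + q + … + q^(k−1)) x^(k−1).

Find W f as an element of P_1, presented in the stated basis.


D_q f = (76/9)x^2 + (5/6)x - 7/3
D D_q f = (152/9)x + 5/6
θ D_q f = (152/9)x^2 + (5/6)x
(D + θ) D_q f = (152/9)x^2 + (319/18)x + 5/6
S_{3/2} (D + θ) D_q f = 38x^2 + (319/12)x + 5/6
D S_{3/2} (D + θ) D_q f = 76x + 319/12

the image equals g(x) = 76x + 319/12


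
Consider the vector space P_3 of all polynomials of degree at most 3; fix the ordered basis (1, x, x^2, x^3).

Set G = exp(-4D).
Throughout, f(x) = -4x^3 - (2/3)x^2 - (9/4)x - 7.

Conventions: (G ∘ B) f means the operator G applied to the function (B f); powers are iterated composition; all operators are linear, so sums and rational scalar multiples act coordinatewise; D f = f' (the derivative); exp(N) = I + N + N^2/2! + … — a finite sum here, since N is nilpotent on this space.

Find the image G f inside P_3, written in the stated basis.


the image equals g(x) = -4x^3 + (142/3)x^2 - (2267/12)x + 742/3

order-1 term: 48x^2 + (16/3)x + 9
order-2 term: -192x - 32/3
order-3 term: 256
the series for exp(-4D) f terminates at order 3
exp(-4D) f = -4x^3 + (142/3)x^2 - (2267/12)x + 742/3


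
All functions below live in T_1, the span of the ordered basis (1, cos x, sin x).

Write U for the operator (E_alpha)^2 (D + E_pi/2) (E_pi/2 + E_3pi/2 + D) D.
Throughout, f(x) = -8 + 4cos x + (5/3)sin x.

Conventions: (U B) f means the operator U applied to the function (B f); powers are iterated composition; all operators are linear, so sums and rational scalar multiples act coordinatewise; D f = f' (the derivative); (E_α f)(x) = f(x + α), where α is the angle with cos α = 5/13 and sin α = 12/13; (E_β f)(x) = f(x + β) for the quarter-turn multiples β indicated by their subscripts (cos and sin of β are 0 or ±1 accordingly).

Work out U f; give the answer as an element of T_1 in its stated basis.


D f = (5/3)cos x - 4sin x
E_pi/2 D f = -4cos x - (5/3)sin x
E_3pi/2 D f = 4cos x + (5/3)sin x
D D f = -4cos x - (5/3)sin x
(E_pi/2 + E_3pi/2 + D) D f = -4cos x - (5/3)sin x
D (E_pi/2 + E_3pi/2 + D) D f = -(5/3)cos x + 4sin x
E_pi/2 (E_pi/2 + E_3pi/2 + D) D f = -(5/3)cos x + 4sin x
(D + E_pi/2) (E_pi/2 + E_3pi/2 + D) D f = -(10/3)cos x + 8sin x
E_alpha ((D + E_pi/2) (E_pi/2 + E_3pi/2 + D) D) f = (238/39)cos x + (80/13)sin x
E_alpha E_alpha ((D + E_pi/2) (E_pi/2 + E_3pi/2 + D) D) f = (4070/507)cos x - (552/169)sin x

the image equals g(x) = (4070/507)cos x - (552/169)sin x


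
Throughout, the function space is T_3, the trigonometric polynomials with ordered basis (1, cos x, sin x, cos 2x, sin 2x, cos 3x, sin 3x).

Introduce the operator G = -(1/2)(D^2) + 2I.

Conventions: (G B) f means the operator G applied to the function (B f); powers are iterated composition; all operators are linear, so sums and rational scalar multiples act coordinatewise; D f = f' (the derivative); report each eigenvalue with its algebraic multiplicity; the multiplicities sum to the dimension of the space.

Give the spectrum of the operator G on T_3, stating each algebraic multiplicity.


image of 1: 2
image of cos x: (5/2)cos x
image of sin x: (5/2)sin x
image of cos 2x: 4cos 2x
image of sin 2x: 4sin 2x
image of cos 3x: (13/2)cos 3x
image of sin 3x: (13/2)sin 3x
the matrix is diagonal; its diagonal is (2, 5/2, 5/2, 4, 4, 13/2, 13/2)
for a triangular matrix the eigenvalues are the diagonal entries, with algebraic multiplicity their repetition count

λ = 2 (multiplicity 1), λ = 5/2 (multiplicity 2), λ = 4 (multiplicity 2), λ = 13/2 (multiplicity 2)


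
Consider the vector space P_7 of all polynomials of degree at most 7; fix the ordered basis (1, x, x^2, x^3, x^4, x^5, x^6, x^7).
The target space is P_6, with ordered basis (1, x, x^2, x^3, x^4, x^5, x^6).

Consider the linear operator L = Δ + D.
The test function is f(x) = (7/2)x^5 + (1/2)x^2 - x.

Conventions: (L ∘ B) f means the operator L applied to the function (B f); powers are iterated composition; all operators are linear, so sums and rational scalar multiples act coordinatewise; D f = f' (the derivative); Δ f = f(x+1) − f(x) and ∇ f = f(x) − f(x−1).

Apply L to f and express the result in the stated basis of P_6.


Δ f = (35/2)x^4 + 35x^3 + 35x^2 + (37/2)x + 3
D f = (35/2)x^4 + x - 1
(Δ + D) f = 35x^4 + 35x^3 + 35x^2 + (39/2)x + 2

the result is g(x) = 35x^4 + 35x^3 + 35x^2 + (39/2)x + 2


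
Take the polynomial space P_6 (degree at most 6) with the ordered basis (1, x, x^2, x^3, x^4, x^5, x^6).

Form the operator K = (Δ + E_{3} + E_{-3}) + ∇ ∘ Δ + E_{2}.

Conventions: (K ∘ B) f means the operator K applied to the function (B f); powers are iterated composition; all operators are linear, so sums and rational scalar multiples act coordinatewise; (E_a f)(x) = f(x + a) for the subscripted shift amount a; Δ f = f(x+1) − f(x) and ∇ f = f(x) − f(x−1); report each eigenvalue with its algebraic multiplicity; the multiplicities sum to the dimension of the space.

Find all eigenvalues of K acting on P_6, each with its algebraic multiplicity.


λ = 3 (multiplicity 7)

image of 1: 3
image of x: 3x + 3
image of x^2: 3x^2 + 6x + 25
image of x^3: 3x^3 + 9x^2 + 75x + 9
image of x^4: 3x^4 + 12x^3 + 150x^2 + 36x + 181
image of x^5: 3x^5 + 15x^4 + 250x^3 + 90x^2 + 905x + 33
image of x^6: 3x^6 + 18x^5 + 375x^4 + 180x^3 + 2715x^2 + 198x + 1525
the matrix is upper triangular; its diagonal is (3, 3, 3, 3, 3, 3, 3)
for a triangular matrix the eigenvalues are the diagonal entries, with algebraic multiplicity their repetition count


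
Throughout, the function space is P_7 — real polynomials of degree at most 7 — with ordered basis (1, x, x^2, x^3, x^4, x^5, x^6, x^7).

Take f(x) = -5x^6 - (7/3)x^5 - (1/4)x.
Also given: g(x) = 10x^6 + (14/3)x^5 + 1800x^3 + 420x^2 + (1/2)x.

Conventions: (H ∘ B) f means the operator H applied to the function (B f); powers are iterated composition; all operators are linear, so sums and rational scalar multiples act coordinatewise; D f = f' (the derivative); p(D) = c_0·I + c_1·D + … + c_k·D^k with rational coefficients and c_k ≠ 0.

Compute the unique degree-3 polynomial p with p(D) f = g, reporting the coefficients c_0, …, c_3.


D^0 f = -5x^6 - (7/3)x^5 - (1/4)x
D^1 f = -30x^5 - (35/3)x^4 - 1/4
D^2 f = -150x^4 - (140/3)x^3
D^3 f = -600x^3 - 140x^2
matching coefficients of g against c_0 f + c_1 Df + … from the top degree down determines the c_i
solution: c_0 = -2, c_1 = 0, c_2 = 0, c_3 = -3

c_0 = -2, c_1 = 0, c_2 = 0, c_3 = -3


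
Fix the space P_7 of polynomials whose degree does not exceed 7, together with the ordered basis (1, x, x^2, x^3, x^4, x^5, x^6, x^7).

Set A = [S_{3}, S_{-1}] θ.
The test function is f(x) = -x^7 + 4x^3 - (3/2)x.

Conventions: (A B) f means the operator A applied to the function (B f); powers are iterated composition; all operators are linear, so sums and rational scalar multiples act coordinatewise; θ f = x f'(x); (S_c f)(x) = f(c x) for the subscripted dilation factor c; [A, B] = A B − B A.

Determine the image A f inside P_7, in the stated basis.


θ f = -7x^7 + 12x^3 - (3/2)x
S_{-1} θ f = 7x^7 - 12x^3 + (3/2)x
S_{3} S_{-1} θ f = 15309x^7 - 324x^3 + (9/2)x
S_{3} θ f = -15309x^7 + 324x^3 - (9/2)x
S_{-1} S_{3} θ f = 15309x^7 - 324x^3 + (9/2)x
[S_{3}, S_{-1}] θ f = 0

the image equals g(x) = 0


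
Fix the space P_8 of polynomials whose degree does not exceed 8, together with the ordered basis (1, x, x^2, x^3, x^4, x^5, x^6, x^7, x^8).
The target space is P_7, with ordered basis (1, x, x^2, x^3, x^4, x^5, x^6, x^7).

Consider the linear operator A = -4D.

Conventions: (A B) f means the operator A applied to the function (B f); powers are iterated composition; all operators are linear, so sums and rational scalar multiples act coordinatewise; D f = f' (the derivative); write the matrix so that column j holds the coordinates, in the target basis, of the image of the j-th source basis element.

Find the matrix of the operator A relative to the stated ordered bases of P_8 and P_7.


the matrix is [[0, -4, 0, 0, 0, 0, 0, 0, 0]; [0, 0, -8, 0, 0, 0, 0, 0, 0]; [0, 0, 0, -12, 0, 0, 0, 0, 0]; [0, 0, 0, 0, -16, 0, 0, 0, 0]; [0, 0, 0, 0, 0, -20, 0, 0, 0]; [0, 0, 0, 0, 0, 0, -24, 0, 0]; [0, 0, 0, 0, 0, 0, 0, -28, 0]; [0, 0, 0, 0, 0, 0, 0, 0, -32]] (rows listed top to bottom)

image of 1: 0
image of x: -4
image of x^2: -8x
image of x^3: -12x^2
image of x^4: -16x^3
image of x^5: -20x^4
image of x^6: -24x^5
image of x^7: -28x^6
image of x^8: -32x^7
each image's coordinates form column j of the matrix


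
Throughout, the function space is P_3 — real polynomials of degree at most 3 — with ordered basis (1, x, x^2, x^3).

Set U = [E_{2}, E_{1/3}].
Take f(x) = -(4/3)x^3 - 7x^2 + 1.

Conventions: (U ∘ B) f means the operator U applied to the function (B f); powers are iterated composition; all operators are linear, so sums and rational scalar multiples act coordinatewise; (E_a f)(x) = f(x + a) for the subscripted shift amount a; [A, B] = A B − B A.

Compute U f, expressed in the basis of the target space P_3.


E_{1/3} f = -(4/3)x^3 - (25/3)x^2 - (46/9)x + 14/81
E_{2} E_{1/3} f = -(4/3)x^3 - (49/3)x^2 - (490/9)x - 4378/81
E_{2} f = -(4/3)x^3 - 15x^2 - 44x - 113/3
E_{1/3} E_{2} f = -(4/3)x^3 - (49/3)x^2 - (490/9)x - 4378/81
[E_{2}, E_{1/3}] f = 0

the result is g(x) = 0


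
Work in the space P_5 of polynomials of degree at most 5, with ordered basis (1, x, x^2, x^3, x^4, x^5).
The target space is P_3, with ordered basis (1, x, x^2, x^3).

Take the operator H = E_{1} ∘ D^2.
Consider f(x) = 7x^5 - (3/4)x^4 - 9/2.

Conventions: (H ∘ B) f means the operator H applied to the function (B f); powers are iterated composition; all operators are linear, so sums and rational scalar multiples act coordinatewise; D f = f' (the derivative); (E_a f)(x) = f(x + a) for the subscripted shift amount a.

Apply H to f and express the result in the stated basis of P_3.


D f = 35x^4 - 3x^3
D D f = 140x^3 - 9x^2
E_{1} D^2 f = 140x^3 + 411x^2 + 402x + 131

the image equals g(x) = 140x^3 + 411x^2 + 402x + 131


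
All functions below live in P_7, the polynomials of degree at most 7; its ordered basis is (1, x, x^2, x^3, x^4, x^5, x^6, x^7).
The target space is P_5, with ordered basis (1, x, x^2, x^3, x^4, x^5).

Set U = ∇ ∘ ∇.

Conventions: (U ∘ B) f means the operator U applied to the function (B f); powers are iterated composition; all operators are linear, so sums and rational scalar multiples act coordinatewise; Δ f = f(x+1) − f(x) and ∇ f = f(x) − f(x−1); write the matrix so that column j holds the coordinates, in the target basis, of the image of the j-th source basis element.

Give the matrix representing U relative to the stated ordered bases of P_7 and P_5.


image of 1: 0
image of x: 0
image of x^2: 2
image of x^3: 6x - 6
image of x^4: 12x^2 - 24x + 14
image of x^5: 20x^3 - 60x^2 + 70x - 30
image of x^6: 30x^4 - 120x^3 + 210x^2 - 180x + 62
image of x^7: 42x^5 - 210x^4 + 490x^3 - 630x^2 + 434x - 126
each image's coordinates form column j of the matrix

the matrix is [[0, 0, 2, -6, 14, -30, 62, -126]; [0, 0, 0, 6, -24, 70, -180, 434]; [0, 0, 0, 0, 12, -60, 210, -630]; [0, 0, 0, 0, 0, 20, -120, 490]; [0, 0, 0, 0, 0, 0, 30, -210]; [0, 0, 0, 0, 0, 0, 0, 42]] (rows listed top to bottom)


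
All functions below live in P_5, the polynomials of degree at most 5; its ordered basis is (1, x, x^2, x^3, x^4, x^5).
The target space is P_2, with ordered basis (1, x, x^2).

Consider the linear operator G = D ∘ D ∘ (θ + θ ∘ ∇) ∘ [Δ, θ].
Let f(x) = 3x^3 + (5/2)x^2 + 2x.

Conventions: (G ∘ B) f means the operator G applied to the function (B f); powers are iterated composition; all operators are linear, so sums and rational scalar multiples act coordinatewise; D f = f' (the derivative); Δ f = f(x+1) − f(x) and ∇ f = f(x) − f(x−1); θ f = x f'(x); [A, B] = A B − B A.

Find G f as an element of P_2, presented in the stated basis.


θ f = 9x^3 + 5x^2 + 2x
Δ θ f = 27x^2 + 37x + 16
Δ f = 9x^2 + 14x + 15/2
θ Δ f = 18x^2 + 14x
[Δ, θ] f = 9x^2 + 23x + 16
θ [Δ, θ] f = 18x^2 + 23x
∇ [Δ, θ] f = 18x + 14
θ ∇ [Δ, θ] f = 18x
(θ + θ ∘ ∇) [Δ, θ] f = 18x^2 + 41x
D (θ + θ ∘ ∇) [Δ, θ] f = 36x + 41
D D (θ + θ ∘ ∇) [Δ, θ] f = 36

the result is g(x) = 36


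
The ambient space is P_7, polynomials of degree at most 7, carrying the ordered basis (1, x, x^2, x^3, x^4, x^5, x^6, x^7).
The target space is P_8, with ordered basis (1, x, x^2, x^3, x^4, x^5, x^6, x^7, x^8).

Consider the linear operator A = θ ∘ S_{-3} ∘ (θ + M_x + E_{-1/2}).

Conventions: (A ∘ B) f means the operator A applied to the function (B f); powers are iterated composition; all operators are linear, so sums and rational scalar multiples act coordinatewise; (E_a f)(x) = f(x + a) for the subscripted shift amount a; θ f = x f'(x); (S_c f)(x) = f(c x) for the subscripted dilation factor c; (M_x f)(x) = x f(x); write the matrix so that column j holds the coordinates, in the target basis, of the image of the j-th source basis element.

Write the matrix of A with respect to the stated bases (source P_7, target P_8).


image of 1: -3x
image of x: 18x^2 - 6x
image of x^2: -81x^3 + 54x^2 + 3x
image of x^3: 324x^4 - 324x^3 - 27x^2 - (9/4)x
image of x^4: -1215x^5 + 1620x^4 + 162x^3 + 27x^2 + (3/2)x
image of x^5: 4374x^6 - 7290x^5 - 810x^4 - (405/2)x^3 - (45/2)x^2 - (15/16)x
image of x^6: -15309x^7 + 30618x^6 + 3645x^5 + 1215x^4 + (405/2)x^3 + (135/8)x^2 + (9/16)x
image of x^7: 52488x^8 - 122472x^7 - 15309x^6 - (25515/4)x^5 - (2835/2)x^4 - (2835/16)x^3 - (189/16)x^2 - (21/64)x
each image's coordinates form column j of the matrix

the matrix is [[0, 0, 0, 0, 0, 0, 0, 0]; [-3, -6, 3, -9/4, 3/2, -15/16, 9/16, -21/64]; [0, 18, 54, -27, 27, -45/2, 135/8, -189/16]; [0, 0, -81, -324, 162, -405/2, 405/2, -2835/16]; [0, 0, 0, 324, 1620, -810, 1215, -2835/2]; [0, 0, 0, 0, -1215, -7290, 3645, -25515/4]; [0, 0, 0, 0, 0, 4374, 30618, -15309]; [0, 0, 0, 0, 0, 0, -15309, -122472]; [0, 0, 0, 0, 0, 0, 0, 52488]] (rows listed top to bottom)


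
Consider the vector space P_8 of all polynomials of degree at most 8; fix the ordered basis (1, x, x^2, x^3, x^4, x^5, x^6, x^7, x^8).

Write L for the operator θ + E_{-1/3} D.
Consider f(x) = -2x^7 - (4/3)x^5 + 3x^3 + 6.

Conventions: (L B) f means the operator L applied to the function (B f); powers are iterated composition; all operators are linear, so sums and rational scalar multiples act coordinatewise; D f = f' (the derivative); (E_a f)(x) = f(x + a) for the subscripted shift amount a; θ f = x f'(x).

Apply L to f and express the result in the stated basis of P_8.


the result is g(x) = -14x^7 - 14x^6 + (64/3)x^5 - 30x^4 + (763/27)x^3 + (53/27)x^2 - (14/3)x + 655/729

θ f = -14x^7 - (20/3)x^5 + 9x^3
D f = -14x^6 - (20/3)x^4 + 9x^2
E_{-1/3} D f = -14x^6 + 28x^5 - 30x^4 + (520/27)x^3 + (53/27)x^2 - (14/3)x + 655/729
(θ + E_{-1/3} D) f = -14x^7 - 14x^6 + (64/3)x^5 - 30x^4 + (763/27)x^3 + (53/27)x^2 - (14/3)x + 655/729


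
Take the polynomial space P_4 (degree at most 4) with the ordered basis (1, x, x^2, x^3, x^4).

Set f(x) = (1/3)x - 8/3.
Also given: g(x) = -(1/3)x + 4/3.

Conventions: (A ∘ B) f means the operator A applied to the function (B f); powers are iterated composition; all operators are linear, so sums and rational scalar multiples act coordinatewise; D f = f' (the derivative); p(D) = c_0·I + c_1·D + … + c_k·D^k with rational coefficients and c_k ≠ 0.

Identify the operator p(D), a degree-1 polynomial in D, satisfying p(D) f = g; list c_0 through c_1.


D^0 f = (1/3)x - 8/3
D^1 f = 1/3
matching coefficients of g against c_0 f + c_1 Df + … from the top degree down determines the c_i
solution: c_0 = -1, c_1 = -4

c_0 = -1, c_1 = -4


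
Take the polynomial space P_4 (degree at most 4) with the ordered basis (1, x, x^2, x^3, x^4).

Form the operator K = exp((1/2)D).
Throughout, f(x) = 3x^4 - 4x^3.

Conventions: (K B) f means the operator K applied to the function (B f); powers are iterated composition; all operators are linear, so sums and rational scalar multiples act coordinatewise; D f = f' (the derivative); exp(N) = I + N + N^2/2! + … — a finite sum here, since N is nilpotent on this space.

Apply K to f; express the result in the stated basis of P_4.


order-1 term: 6x^3 - 6x^2
order-2 term: (9/2)x^2 - 3x
order-3 term: (3/2)x - 1/2
order-4 term: 3/16
the series for exp((1/2)D) f terminates at order 4
exp((1/2)D) f = 3x^4 + 2x^3 - (3/2)x^2 - (3/2)x - 5/16

the image equals g(x) = 3x^4 + 2x^3 - (3/2)x^2 - (3/2)x - 5/16


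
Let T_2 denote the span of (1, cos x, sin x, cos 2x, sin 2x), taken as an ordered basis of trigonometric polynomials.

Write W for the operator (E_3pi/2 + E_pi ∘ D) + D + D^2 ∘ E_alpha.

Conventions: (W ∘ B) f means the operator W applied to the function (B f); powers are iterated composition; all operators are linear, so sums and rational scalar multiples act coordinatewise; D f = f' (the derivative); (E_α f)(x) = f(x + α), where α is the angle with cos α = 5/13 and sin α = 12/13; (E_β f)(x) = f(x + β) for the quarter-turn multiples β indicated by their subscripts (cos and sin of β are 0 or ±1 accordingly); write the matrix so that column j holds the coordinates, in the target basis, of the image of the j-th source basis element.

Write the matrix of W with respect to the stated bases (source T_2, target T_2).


the matrix is [[1, 0, 0, 0, 0]; [0, -5/13, -25/13, 0, 0]; [0, 25/13, -5/13, 0, 0]; [0, 0, 0, 307/169, 196/169]; [0, 0, 0, -196/169, 307/169]] (rows listed top to bottom)

image of 1: 1
image of cos x: -(5/13)cos x + (25/13)sin x
image of sin x: -(25/13)cos x - (5/13)sin x
image of cos 2x: (307/169)cos 2x - (196/169)sin 2x
image of sin 2x: (196/169)cos 2x + (307/169)sin 2x
each image's coordinates form column j of the matrix


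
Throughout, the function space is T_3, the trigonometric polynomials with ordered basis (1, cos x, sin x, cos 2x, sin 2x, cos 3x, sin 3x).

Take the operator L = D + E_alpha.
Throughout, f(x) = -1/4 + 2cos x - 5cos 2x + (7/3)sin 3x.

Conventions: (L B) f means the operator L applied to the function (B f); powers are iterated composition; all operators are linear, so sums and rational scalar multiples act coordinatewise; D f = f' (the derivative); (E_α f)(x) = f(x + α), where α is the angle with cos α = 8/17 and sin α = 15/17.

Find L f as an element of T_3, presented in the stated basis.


D f = -2sin x + 10sin 2x + 7cos 3x
E_alpha f = -1/4 + (16/17)cos x - (30/17)sin x + (805/289)cos 2x + (1200/289)sin 2x - (1155/4913)cos 3x - (34216/14739)sin 3x
(D + E_alpha) f = -1/4 + (16/17)cos x - (64/17)sin x + (805/289)cos 2x + (4090/289)sin 2x + (33236/4913)cos 3x - (34216/14739)sin 3x

g(x) = -1/4 + (16/17)cos x - (64/17)sin x + (805/289)cos 2x + (4090/289)sin 2x + (33236/4913)cos 3x - (34216/14739)sin 3x


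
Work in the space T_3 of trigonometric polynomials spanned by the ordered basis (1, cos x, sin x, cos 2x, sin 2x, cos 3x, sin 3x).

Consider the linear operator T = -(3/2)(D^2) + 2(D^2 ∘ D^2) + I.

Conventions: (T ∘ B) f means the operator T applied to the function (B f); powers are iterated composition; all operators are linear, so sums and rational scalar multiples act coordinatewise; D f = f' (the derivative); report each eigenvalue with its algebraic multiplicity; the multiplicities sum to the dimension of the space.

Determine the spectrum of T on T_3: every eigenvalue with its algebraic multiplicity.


λ = 1 (multiplicity 1), λ = 9/2 (multiplicity 2), λ = 39 (multiplicity 2), λ = 353/2 (multiplicity 2)

image of 1: 1
image of cos x: (9/2)cos x
image of sin x: (9/2)sin x
image of cos 2x: 39cos 2x
image of sin 2x: 39sin 2x
image of cos 3x: (353/2)cos 3x
image of sin 3x: (353/2)sin 3x
the matrix is diagonal; its diagonal is (1, 9/2, 9/2, 39, 39, 353/2, 353/2)
for a triangular matrix the eigenvalues are the diagonal entries, with algebraic multiplicity their repetition count
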